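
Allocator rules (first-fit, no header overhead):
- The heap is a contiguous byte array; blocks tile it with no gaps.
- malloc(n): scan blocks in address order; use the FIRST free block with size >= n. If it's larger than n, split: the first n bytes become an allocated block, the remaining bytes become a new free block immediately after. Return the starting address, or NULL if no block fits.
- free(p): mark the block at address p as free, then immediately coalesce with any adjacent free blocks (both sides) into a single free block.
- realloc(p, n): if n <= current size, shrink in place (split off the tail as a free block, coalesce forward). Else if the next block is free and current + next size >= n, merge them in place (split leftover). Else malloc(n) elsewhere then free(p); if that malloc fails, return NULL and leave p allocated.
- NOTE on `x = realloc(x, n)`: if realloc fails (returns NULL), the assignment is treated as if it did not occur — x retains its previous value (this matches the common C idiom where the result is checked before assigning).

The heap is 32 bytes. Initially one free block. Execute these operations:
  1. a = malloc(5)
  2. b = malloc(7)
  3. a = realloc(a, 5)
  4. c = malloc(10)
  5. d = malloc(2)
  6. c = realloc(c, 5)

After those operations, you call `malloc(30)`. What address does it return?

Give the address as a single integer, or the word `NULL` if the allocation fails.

Op 1: a = malloc(5) -> a = 0; heap: [0-4 ALLOC][5-31 FREE]
Op 2: b = malloc(7) -> b = 5; heap: [0-4 ALLOC][5-11 ALLOC][12-31 FREE]
Op 3: a = realloc(a, 5) -> a = 0; heap: [0-4 ALLOC][5-11 ALLOC][12-31 FREE]
Op 4: c = malloc(10) -> c = 12; heap: [0-4 ALLOC][5-11 ALLOC][12-21 ALLOC][22-31 FREE]
Op 5: d = malloc(2) -> d = 22; heap: [0-4 ALLOC][5-11 ALLOC][12-21 ALLOC][22-23 ALLOC][24-31 FREE]
Op 6: c = realloc(c, 5) -> c = 12; heap: [0-4 ALLOC][5-11 ALLOC][12-16 ALLOC][17-21 FREE][22-23 ALLOC][24-31 FREE]
malloc(30): first-fit scan over [0-4 ALLOC][5-11 ALLOC][12-16 ALLOC][17-21 FREE][22-23 ALLOC][24-31 FREE] -> NULL

Answer: NULL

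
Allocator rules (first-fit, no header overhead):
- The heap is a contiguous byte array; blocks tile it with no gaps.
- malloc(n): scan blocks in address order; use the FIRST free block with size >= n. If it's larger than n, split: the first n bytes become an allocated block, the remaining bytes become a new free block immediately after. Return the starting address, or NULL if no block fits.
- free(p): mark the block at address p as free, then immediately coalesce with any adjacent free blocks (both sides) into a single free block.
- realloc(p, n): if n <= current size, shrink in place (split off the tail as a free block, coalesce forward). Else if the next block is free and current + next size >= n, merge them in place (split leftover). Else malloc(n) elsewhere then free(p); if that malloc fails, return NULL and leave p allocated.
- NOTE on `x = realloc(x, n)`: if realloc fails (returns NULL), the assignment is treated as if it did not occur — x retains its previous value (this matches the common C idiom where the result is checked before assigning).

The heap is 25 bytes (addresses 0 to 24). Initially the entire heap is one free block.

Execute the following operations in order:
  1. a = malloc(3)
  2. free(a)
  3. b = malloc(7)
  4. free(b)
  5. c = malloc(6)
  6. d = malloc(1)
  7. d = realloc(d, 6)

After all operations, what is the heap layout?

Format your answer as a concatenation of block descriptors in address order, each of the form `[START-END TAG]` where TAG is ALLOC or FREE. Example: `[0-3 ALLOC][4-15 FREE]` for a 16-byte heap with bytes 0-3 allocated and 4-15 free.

Op 1: a = malloc(3) -> a = 0; heap: [0-2 ALLOC][3-24 FREE]
Op 2: free(a) -> (freed a); heap: [0-24 FREE]
Op 3: b = malloc(7) -> b = 0; heap: [0-6 ALLOC][7-24 FREE]
Op 4: free(b) -> (freed b); heap: [0-24 FREE]
Op 5: c = malloc(6) -> c = 0; heap: [0-5 ALLOC][6-24 FREE]
Op 6: d = malloc(1) -> d = 6; heap: [0-5 ALLOC][6-6 ALLOC][7-24 FREE]
Op 7: d = realloc(d, 6) -> d = 6; heap: [0-5 ALLOC][6-11 ALLOC][12-24 FREE]

Answer: [0-5 ALLOC][6-11 ALLOC][12-24 FREE]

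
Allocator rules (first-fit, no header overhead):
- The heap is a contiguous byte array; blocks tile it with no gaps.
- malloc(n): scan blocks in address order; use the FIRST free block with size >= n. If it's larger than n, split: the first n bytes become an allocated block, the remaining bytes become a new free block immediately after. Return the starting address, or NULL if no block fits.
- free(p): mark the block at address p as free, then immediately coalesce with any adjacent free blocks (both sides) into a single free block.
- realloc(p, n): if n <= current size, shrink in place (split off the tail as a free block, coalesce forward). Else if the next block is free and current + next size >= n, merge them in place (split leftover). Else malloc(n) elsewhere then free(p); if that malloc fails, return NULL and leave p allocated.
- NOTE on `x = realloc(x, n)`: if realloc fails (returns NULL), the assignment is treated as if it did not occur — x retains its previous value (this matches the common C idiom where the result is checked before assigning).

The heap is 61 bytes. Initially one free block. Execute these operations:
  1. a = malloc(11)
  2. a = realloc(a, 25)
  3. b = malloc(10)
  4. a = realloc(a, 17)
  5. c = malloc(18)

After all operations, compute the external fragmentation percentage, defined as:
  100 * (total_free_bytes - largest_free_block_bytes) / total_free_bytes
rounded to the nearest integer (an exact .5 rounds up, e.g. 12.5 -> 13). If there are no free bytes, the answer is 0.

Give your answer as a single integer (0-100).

Answer: 50

Derivation:
Op 1: a = malloc(11) -> a = 0; heap: [0-10 ALLOC][11-60 FREE]
Op 2: a = realloc(a, 25) -> a = 0; heap: [0-24 ALLOC][25-60 FREE]
Op 3: b = malloc(10) -> b = 25; heap: [0-24 ALLOC][25-34 ALLOC][35-60 FREE]
Op 4: a = realloc(a, 17) -> a = 0; heap: [0-16 ALLOC][17-24 FREE][25-34 ALLOC][35-60 FREE]
Op 5: c = malloc(18) -> c = 35; heap: [0-16 ALLOC][17-24 FREE][25-34 ALLOC][35-52 ALLOC][53-60 FREE]
Free blocks: [8 8] total_free=16 largest=8 -> 100*(16-8)/16 = 800/16 = 50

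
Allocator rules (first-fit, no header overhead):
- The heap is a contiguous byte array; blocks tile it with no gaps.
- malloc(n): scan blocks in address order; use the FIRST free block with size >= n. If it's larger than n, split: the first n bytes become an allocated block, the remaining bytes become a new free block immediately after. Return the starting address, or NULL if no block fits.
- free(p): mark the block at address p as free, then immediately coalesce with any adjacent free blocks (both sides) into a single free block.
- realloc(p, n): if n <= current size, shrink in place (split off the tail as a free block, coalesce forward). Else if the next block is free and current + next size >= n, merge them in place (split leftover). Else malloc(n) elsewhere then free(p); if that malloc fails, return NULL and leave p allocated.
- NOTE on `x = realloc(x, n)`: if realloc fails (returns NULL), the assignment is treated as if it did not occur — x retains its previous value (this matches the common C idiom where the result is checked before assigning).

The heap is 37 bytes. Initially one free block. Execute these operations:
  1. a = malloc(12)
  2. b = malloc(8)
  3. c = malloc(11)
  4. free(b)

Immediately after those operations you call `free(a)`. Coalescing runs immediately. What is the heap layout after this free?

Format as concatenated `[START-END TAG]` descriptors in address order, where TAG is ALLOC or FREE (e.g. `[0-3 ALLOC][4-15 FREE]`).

Op 1: a = malloc(12) -> a = 0; heap: [0-11 ALLOC][12-36 FREE]
Op 2: b = malloc(8) -> b = 12; heap: [0-11 ALLOC][12-19 ALLOC][20-36 FREE]
Op 3: c = malloc(11) -> c = 20; heap: [0-11 ALLOC][12-19 ALLOC][20-30 ALLOC][31-36 FREE]
Op 4: free(b) -> (freed b); heap: [0-11 ALLOC][12-19 FREE][20-30 ALLOC][31-36 FREE]
free(a): a = 0 -> block [0-11 ALLOC]; mark free, coalesce with adjacent free neighbors -> [0-19 FREE][20-30 ALLOC][31-36 FREE]

Answer: [0-19 FREE][20-30 ALLOC][31-36 FREE]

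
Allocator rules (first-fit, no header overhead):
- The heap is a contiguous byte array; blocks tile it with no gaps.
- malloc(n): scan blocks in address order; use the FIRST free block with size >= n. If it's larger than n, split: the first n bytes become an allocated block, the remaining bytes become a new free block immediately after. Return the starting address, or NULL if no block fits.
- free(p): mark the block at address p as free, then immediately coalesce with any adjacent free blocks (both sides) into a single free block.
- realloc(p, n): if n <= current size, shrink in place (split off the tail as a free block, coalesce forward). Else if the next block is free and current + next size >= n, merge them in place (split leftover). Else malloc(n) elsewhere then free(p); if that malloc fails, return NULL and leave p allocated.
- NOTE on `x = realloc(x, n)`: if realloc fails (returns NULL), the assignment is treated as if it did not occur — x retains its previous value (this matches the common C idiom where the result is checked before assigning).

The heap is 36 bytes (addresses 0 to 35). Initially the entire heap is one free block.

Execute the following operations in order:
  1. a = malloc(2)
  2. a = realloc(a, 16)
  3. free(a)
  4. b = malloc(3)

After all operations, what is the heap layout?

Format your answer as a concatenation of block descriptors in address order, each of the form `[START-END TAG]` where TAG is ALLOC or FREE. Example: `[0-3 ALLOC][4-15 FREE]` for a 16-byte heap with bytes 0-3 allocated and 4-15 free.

Op 1: a = malloc(2) -> a = 0; heap: [0-1 ALLOC][2-35 FREE]
Op 2: a = realloc(a, 16) -> a = 0; heap: [0-15 ALLOC][16-35 FREE]
Op 3: free(a) -> (freed a); heap: [0-35 FREE]
Op 4: b = malloc(3) -> b = 0; heap: [0-2 ALLOC][3-35 FREE]

Answer: [0-2 ALLOC][3-35 FREE]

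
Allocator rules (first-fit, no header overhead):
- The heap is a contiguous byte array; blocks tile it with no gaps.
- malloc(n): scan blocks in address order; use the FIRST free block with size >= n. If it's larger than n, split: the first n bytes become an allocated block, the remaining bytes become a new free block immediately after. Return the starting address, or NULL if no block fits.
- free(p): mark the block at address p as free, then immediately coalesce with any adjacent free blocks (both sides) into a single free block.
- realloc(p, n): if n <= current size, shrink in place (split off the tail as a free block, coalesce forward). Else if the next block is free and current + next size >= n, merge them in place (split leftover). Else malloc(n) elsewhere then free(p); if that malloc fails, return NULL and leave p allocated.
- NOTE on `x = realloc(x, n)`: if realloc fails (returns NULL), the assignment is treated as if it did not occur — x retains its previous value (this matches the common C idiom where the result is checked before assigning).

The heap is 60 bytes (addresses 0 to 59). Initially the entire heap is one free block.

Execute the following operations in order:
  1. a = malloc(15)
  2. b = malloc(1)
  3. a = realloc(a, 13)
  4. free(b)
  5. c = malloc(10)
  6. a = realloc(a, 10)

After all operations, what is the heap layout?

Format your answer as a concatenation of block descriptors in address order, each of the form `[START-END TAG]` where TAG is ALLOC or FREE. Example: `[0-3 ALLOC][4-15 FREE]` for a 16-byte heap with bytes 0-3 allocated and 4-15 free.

Answer: [0-9 ALLOC][10-12 FREE][13-22 ALLOC][23-59 FREE]

Derivation:
Op 1: a = malloc(15) -> a = 0; heap: [0-14 ALLOC][15-59 FREE]
Op 2: b = malloc(1) -> b = 15; heap: [0-14 ALLOC][15-15 ALLOC][16-59 FREE]
Op 3: a = realloc(a, 13) -> a = 0; heap: [0-12 ALLOC][13-14 FREE][15-15 ALLOC][16-59 FREE]
Op 4: free(b) -> (freed b); heap: [0-12 ALLOC][13-59 FREE]
Op 5: c = malloc(10) -> c = 13; heap: [0-12 ALLOC][13-22 ALLOC][23-59 FREE]
Op 6: a = realloc(a, 10) -> a = 0; heap: [0-9 ALLOC][10-12 FREE][13-22 ALLOC][23-59 FREE]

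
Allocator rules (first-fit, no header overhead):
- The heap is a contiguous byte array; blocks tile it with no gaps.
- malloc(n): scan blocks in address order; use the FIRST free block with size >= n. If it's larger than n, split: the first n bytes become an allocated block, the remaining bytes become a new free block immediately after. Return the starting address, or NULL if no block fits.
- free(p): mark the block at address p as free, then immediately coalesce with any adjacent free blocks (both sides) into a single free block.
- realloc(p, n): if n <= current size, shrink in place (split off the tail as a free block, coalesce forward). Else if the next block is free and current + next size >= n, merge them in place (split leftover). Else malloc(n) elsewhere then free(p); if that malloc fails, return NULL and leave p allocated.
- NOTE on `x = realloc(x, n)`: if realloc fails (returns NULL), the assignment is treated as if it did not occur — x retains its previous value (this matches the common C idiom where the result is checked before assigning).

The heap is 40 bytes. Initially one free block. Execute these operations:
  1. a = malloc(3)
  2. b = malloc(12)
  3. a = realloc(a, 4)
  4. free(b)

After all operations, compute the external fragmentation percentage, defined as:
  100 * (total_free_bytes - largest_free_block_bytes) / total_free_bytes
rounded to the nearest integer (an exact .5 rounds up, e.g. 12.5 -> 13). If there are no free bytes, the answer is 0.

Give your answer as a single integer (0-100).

Answer: 42

Derivation:
Op 1: a = malloc(3) -> a = 0; heap: [0-2 ALLOC][3-39 FREE]
Op 2: b = malloc(12) -> b = 3; heap: [0-2 ALLOC][3-14 ALLOC][15-39 FREE]
Op 3: a = realloc(a, 4) -> a = 15; heap: [0-2 FREE][3-14 ALLOC][15-18 ALLOC][19-39 FREE]
Op 4: free(b) -> (freed b); heap: [0-14 FREE][15-18 ALLOC][19-39 FREE]
Free blocks: [15 21] total_free=36 largest=21 -> 100*(36-21)/36 = 1500/36 ≈ 41.667 -> rounds to 42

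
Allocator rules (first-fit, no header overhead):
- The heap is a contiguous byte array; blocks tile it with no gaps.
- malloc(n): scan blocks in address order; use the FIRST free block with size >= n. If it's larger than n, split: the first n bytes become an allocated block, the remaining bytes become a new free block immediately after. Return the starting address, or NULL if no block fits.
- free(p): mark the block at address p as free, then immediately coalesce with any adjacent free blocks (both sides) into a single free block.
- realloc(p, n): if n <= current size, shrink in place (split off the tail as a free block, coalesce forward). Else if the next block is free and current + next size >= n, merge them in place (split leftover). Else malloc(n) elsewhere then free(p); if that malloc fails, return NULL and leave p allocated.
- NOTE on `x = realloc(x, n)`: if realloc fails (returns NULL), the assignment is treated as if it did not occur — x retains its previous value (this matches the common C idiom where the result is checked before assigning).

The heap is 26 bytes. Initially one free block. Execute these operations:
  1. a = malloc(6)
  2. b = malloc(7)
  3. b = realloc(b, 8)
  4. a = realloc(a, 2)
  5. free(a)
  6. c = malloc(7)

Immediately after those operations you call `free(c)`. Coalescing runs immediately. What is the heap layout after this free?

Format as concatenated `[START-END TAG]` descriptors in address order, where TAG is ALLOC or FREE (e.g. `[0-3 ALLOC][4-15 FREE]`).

Answer: [0-5 FREE][6-13 ALLOC][14-25 FREE]

Derivation:
Op 1: a = malloc(6) -> a = 0; heap: [0-5 ALLOC][6-25 FREE]
Op 2: b = malloc(7) -> b = 6; heap: [0-5 ALLOC][6-12 ALLOC][13-25 FREE]
Op 3: b = realloc(b, 8) -> b = 6; heap: [0-5 ALLOC][6-13 ALLOC][14-25 FREE]
Op 4: a = realloc(a, 2) -> a = 0; heap: [0-1 ALLOC][2-5 FREE][6-13 ALLOC][14-25 FREE]
Op 5: free(a) -> (freed a); heap: [0-5 FREE][6-13 ALLOC][14-25 FREE]
Op 6: c = malloc(7) -> c = 14; heap: [0-5 FREE][6-13 ALLOC][14-20 ALLOC][21-25 FREE]
free(c): c = 14 -> block [14-20 ALLOC]; mark free, coalesce with adjacent free neighbors -> [0-5 FREE][6-13 ALLOC][14-25 FREE]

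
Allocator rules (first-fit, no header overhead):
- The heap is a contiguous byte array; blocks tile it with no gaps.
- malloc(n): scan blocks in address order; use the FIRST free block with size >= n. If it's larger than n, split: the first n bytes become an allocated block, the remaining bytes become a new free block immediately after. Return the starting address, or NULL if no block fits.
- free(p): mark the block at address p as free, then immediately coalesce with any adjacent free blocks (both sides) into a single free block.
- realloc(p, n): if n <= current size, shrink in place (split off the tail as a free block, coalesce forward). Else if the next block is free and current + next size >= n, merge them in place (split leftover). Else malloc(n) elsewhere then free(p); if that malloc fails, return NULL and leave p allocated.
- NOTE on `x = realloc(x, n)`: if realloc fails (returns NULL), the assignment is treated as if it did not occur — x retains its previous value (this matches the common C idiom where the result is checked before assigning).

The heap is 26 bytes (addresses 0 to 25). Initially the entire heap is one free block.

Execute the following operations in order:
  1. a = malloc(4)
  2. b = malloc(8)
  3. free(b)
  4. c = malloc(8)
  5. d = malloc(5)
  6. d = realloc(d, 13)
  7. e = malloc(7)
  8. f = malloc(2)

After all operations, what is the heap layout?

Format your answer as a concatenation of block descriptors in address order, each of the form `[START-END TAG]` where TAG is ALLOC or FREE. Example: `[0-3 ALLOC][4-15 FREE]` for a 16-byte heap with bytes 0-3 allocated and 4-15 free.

Op 1: a = malloc(4) -> a = 0; heap: [0-3 ALLOC][4-25 FREE]
Op 2: b = malloc(8) -> b = 4; heap: [0-3 ALLOC][4-11 ALLOC][12-25 FREE]
Op 3: free(b) -> (freed b); heap: [0-3 ALLOC][4-25 FREE]
Op 4: c = malloc(8) -> c = 4; heap: [0-3 ALLOC][4-11 ALLOC][12-25 FREE]
Op 5: d = malloc(5) -> d = 12; heap: [0-3 ALLOC][4-11 ALLOC][12-16 ALLOC][17-25 FREE]
Op 6: d = realloc(d, 13) -> d = 12; heap: [0-3 ALLOC][4-11 ALLOC][12-24 ALLOC][25-25 FREE]
Op 7: e = malloc(7) -> e = NULL; heap: [0-3 ALLOC][4-11 ALLOC][12-24 ALLOC][25-25 FREE]
Op 8: f = malloc(2) -> f = NULL; heap: [0-3 ALLOC][4-11 ALLOC][12-24 ALLOC][25-25 FREE]

Answer: [0-3 ALLOC][4-11 ALLOC][12-24 ALLOC][25-25 FREE]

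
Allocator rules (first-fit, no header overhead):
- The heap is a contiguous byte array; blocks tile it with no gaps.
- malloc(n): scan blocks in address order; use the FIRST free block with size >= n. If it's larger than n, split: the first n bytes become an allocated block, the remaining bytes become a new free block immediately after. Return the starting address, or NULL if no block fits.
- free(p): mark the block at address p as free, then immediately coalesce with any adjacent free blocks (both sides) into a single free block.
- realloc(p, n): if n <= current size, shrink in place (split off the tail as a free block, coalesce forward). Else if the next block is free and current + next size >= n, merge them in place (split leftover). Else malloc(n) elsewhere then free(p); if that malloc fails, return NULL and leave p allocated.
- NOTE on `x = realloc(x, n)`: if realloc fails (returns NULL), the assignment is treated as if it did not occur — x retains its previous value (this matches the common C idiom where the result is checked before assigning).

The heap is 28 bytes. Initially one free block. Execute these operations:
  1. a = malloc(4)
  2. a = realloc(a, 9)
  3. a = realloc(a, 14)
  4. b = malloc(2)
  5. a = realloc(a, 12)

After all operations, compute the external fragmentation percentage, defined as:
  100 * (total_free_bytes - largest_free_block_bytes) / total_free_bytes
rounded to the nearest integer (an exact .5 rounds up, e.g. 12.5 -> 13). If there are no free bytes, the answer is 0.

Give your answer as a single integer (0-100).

Op 1: a = malloc(4) -> a = 0; heap: [0-3 ALLOC][4-27 FREE]
Op 2: a = realloc(a, 9) -> a = 0; heap: [0-8 ALLOC][9-27 FREE]
Op 3: a = realloc(a, 14) -> a = 0; heap: [0-13 ALLOC][14-27 FREE]
Op 4: b = malloc(2) -> b = 14; heap: [0-13 ALLOC][14-15 ALLOC][16-27 FREE]
Op 5: a = realloc(a, 12) -> a = 0; heap: [0-11 ALLOC][12-13 FREE][14-15 ALLOC][16-27 FREE]
Free blocks: [2 12] total_free=14 largest=12 -> 100*(14-12)/14 = 200/14 ≈ 14.286 -> rounds to 14

Answer: 14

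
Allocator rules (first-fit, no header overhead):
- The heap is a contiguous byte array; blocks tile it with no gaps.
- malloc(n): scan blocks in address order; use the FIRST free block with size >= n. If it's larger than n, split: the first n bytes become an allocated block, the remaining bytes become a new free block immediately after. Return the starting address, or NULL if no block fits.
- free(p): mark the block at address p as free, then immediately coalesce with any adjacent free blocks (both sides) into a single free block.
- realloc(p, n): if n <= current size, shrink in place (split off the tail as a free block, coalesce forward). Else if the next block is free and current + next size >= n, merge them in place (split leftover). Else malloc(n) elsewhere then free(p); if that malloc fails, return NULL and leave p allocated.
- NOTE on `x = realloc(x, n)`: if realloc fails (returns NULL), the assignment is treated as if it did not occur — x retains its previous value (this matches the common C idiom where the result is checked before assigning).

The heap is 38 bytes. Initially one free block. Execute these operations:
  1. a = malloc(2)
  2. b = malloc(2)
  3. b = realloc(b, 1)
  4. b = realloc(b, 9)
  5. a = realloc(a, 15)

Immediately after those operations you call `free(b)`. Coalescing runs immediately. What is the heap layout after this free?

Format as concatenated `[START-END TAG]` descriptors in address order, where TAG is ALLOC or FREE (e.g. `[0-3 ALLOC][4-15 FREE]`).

Answer: [0-10 FREE][11-25 ALLOC][26-37 FREE]

Derivation:
Op 1: a = malloc(2) -> a = 0; heap: [0-1 ALLOC][2-37 FREE]
Op 2: b = malloc(2) -> b = 2; heap: [0-1 ALLOC][2-3 ALLOC][4-37 FREE]
Op 3: b = realloc(b, 1) -> b = 2; heap: [0-1 ALLOC][2-2 ALLOC][3-37 FREE]
Op 4: b = realloc(b, 9) -> b = 2; heap: [0-1 ALLOC][2-10 ALLOC][11-37 FREE]
Op 5: a = realloc(a, 15) -> a = 11; heap: [0-1 FREE][2-10 ALLOC][11-25 ALLOC][26-37 FREE]
free(b): b = 2 -> block [2-10 ALLOC]; mark free, coalesce with adjacent free neighbors -> [0-10 FREE][11-25 ALLOC][26-37 FREE]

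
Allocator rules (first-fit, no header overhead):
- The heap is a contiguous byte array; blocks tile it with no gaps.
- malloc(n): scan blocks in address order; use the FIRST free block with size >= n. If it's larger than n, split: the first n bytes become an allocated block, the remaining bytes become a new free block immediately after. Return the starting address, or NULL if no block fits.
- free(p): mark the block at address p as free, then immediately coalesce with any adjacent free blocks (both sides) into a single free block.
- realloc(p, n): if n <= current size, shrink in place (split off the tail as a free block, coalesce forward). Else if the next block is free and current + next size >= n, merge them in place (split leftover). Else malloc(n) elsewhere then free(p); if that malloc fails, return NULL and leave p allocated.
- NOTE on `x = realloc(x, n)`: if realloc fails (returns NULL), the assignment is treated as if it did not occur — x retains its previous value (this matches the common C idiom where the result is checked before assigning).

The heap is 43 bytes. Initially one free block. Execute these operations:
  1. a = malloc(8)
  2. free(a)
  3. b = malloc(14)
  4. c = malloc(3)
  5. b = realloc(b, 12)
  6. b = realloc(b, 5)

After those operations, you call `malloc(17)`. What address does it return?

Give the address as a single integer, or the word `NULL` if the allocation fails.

Op 1: a = malloc(8) -> a = 0; heap: [0-7 ALLOC][8-42 FREE]
Op 2: free(a) -> (freed a); heap: [0-42 FREE]
Op 3: b = malloc(14) -> b = 0; heap: [0-13 ALLOC][14-42 FREE]
Op 4: c = malloc(3) -> c = 14; heap: [0-13 ALLOC][14-16 ALLOC][17-42 FREE]
Op 5: b = realloc(b, 12) -> b = 0; heap: [0-11 ALLOC][12-13 FREE][14-16 ALLOC][17-42 FREE]
Op 6: b = realloc(b, 5) -> b = 0; heap: [0-4 ALLOC][5-13 FREE][14-16 ALLOC][17-42 FREE]
malloc(17): first-fit scan over [0-4 ALLOC][5-13 FREE][14-16 ALLOC][17-42 FREE] -> 17

Answer: 17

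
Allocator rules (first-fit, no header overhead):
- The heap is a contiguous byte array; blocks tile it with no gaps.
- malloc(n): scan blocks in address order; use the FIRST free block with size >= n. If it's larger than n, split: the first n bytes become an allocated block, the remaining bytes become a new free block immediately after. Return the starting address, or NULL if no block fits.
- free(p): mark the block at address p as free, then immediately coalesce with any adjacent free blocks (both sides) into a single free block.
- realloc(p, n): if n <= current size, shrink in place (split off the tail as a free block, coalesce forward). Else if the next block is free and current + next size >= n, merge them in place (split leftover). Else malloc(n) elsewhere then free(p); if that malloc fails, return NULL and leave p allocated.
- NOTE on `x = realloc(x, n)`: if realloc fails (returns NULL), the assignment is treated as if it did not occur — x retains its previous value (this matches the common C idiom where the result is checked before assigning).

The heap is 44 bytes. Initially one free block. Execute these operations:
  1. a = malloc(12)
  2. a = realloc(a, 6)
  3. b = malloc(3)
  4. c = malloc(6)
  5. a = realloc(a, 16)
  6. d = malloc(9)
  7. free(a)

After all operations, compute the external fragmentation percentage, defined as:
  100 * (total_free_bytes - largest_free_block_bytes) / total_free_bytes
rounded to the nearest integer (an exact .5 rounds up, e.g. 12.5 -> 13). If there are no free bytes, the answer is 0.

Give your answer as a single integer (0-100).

Answer: 38

Derivation:
Op 1: a = malloc(12) -> a = 0; heap: [0-11 ALLOC][12-43 FREE]
Op 2: a = realloc(a, 6) -> a = 0; heap: [0-5 ALLOC][6-43 FREE]
Op 3: b = malloc(3) -> b = 6; heap: [0-5 ALLOC][6-8 ALLOC][9-43 FREE]
Op 4: c = malloc(6) -> c = 9; heap: [0-5 ALLOC][6-8 ALLOC][9-14 ALLOC][15-43 FREE]
Op 5: a = realloc(a, 16) -> a = 15; heap: [0-5 FREE][6-8 ALLOC][9-14 ALLOC][15-30 ALLOC][31-43 FREE]
Op 6: d = malloc(9) -> d = 31; heap: [0-5 FREE][6-8 ALLOC][9-14 ALLOC][15-30 ALLOC][31-39 ALLOC][40-43 FREE]
Op 7: free(a) -> (freed a); heap: [0-5 FREE][6-8 ALLOC][9-14 ALLOC][15-30 FREE][31-39 ALLOC][40-43 FREE]
Free blocks: [6 16 4] total_free=26 largest=16 -> 100*(26-16)/26 = 1000/26 ≈ 38.462 -> rounds to 38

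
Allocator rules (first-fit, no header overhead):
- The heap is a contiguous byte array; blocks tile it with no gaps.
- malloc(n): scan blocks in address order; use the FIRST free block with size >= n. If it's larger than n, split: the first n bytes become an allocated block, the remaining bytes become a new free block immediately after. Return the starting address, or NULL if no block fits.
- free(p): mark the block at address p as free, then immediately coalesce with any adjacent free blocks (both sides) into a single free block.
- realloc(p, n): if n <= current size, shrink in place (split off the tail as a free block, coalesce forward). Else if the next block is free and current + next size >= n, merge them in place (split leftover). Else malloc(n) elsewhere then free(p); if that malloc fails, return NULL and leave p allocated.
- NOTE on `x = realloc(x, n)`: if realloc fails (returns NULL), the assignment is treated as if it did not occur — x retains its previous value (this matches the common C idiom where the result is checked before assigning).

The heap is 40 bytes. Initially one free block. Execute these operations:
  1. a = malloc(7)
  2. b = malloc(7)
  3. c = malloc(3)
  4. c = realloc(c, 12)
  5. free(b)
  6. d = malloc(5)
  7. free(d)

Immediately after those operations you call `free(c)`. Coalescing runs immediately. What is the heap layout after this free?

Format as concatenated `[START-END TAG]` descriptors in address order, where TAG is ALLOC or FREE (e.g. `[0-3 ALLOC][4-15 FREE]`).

Answer: [0-6 ALLOC][7-39 FREE]

Derivation:
Op 1: a = malloc(7) -> a = 0; heap: [0-6 ALLOC][7-39 FREE]
Op 2: b = malloc(7) -> b = 7; heap: [0-6 ALLOC][7-13 ALLOC][14-39 FREE]
Op 3: c = malloc(3) -> c = 14; heap: [0-6 ALLOC][7-13 ALLOC][14-16 ALLOC][17-39 FREE]
Op 4: c = realloc(c, 12) -> c = 14; heap: [0-6 ALLOC][7-13 ALLOC][14-25 ALLOC][26-39 FREE]
Op 5: free(b) -> (freed b); heap: [0-6 ALLOC][7-13 FREE][14-25 ALLOC][26-39 FREE]
Op 6: d = malloc(5) -> d = 7; heap: [0-6 ALLOC][7-11 ALLOC][12-13 FREE][14-25 ALLOC][26-39 FREE]
Op 7: free(d) -> (freed d); heap: [0-6 ALLOC][7-13 FREE][14-25 ALLOC][26-39 FREE]
free(c): c = 14 -> block [14-25 ALLOC]; mark free, coalesce with adjacent free neighbors -> [0-6 ALLOC][7-39 FREE]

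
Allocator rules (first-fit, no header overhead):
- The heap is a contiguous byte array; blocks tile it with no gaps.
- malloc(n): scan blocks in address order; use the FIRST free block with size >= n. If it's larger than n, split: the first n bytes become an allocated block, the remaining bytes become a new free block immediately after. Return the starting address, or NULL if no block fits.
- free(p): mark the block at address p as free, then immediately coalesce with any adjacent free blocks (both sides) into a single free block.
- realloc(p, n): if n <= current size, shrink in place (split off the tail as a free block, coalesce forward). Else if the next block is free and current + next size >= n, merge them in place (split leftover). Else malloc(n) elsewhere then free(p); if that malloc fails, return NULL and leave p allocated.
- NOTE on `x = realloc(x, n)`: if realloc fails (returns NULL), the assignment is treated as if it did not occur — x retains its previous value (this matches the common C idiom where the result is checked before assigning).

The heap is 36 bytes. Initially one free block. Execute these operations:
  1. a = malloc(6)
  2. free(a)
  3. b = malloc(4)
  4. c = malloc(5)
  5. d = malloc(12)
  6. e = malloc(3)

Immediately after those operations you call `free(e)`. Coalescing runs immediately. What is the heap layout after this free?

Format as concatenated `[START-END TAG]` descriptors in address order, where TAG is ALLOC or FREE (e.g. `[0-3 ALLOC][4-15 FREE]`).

Op 1: a = malloc(6) -> a = 0; heap: [0-5 ALLOC][6-35 FREE]
Op 2: free(a) -> (freed a); heap: [0-35 FREE]
Op 3: b = malloc(4) -> b = 0; heap: [0-3 ALLOC][4-35 FREE]
Op 4: c = malloc(5) -> c = 4; heap: [0-3 ALLOC][4-8 ALLOC][9-35 FREE]
Op 5: d = malloc(12) -> d = 9; heap: [0-3 ALLOC][4-8 ALLOC][9-20 ALLOC][21-35 FREE]
Op 6: e = malloc(3) -> e = 21; heap: [0-3 ALLOC][4-8 ALLOC][9-20 ALLOC][21-23 ALLOC][24-35 FREE]
free(e): e = 21 -> block [21-23 ALLOC]; mark free, coalesce with adjacent free neighbors -> [0-3 ALLOC][4-8 ALLOC][9-20 ALLOC][21-35 FREE]

Answer: [0-3 ALLOC][4-8 ALLOC][9-20 ALLOC][21-35 FREE]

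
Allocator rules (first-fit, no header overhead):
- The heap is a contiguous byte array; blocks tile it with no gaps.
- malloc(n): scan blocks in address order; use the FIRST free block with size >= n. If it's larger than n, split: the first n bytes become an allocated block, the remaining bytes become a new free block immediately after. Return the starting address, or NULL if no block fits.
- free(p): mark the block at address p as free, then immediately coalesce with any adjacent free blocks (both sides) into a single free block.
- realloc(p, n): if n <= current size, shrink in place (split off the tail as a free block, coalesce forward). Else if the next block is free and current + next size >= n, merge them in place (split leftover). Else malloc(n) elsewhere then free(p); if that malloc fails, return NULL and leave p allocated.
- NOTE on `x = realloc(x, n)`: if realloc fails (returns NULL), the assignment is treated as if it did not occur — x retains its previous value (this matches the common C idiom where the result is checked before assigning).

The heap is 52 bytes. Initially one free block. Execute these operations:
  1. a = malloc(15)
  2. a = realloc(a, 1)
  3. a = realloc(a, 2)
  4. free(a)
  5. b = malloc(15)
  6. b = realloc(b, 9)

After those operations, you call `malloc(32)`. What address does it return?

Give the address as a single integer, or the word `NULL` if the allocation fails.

Op 1: a = malloc(15) -> a = 0; heap: [0-14 ALLOC][15-51 FREE]
Op 2: a = realloc(a, 1) -> a = 0; heap: [0-0 ALLOC][1-51 FREE]
Op 3: a = realloc(a, 2) -> a = 0; heap: [0-1 ALLOC][2-51 FREE]
Op 4: free(a) -> (freed a); heap: [0-51 FREE]
Op 5: b = malloc(15) -> b = 0; heap: [0-14 ALLOC][15-51 FREE]
Op 6: b = realloc(b, 9) -> b = 0; heap: [0-8 ALLOC][9-51 FREE]
malloc(32): first-fit scan over [0-8 ALLOC][9-51 FREE] -> 9

Answer: 9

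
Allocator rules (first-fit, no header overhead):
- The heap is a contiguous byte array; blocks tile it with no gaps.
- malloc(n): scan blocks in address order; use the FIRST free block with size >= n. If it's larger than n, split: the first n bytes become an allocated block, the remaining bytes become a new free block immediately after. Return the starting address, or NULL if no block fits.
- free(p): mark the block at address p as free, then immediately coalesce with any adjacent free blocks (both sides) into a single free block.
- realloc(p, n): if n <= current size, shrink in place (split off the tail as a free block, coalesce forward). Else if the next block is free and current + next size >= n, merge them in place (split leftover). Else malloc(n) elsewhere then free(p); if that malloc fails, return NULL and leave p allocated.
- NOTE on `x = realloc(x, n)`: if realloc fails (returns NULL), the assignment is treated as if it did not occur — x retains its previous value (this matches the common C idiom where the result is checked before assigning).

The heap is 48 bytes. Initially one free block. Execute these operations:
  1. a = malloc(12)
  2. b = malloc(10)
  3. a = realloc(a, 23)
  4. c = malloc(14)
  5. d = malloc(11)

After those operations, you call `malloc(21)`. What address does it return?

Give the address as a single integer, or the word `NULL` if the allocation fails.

Op 1: a = malloc(12) -> a = 0; heap: [0-11 ALLOC][12-47 FREE]
Op 2: b = malloc(10) -> b = 12; heap: [0-11 ALLOC][12-21 ALLOC][22-47 FREE]
Op 3: a = realloc(a, 23) -> a = 22; heap: [0-11 FREE][12-21 ALLOC][22-44 ALLOC][45-47 FREE]
Op 4: c = malloc(14) -> c = NULL; heap: [0-11 FREE][12-21 ALLOC][22-44 ALLOC][45-47 FREE]
Op 5: d = malloc(11) -> d = 0; heap: [0-10 ALLOC][11-11 FREE][12-21 ALLOC][22-44 ALLOC][45-47 FREE]
malloc(21): first-fit scan over [0-10 ALLOC][11-11 FREE][12-21 ALLOC][22-44 ALLOC][45-47 FREE] -> NULL

Answer: NULL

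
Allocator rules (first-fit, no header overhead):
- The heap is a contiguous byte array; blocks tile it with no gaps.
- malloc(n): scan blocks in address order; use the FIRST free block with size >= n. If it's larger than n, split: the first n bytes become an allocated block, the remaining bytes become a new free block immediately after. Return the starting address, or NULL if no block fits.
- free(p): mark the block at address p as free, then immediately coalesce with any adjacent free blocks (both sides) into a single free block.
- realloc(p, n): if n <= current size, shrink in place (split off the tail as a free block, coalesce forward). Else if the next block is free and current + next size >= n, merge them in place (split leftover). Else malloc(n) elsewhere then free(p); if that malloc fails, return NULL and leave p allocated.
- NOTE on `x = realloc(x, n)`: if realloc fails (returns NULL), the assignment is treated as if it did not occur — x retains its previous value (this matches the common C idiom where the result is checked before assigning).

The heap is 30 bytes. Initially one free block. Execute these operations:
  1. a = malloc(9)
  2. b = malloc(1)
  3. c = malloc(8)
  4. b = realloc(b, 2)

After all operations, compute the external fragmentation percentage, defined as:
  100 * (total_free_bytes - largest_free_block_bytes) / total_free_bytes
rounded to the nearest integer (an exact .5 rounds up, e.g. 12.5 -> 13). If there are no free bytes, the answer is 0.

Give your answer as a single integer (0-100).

Answer: 9

Derivation:
Op 1: a = malloc(9) -> a = 0; heap: [0-8 ALLOC][9-29 FREE]
Op 2: b = malloc(1) -> b = 9; heap: [0-8 ALLOC][9-9 ALLOC][10-29 FREE]
Op 3: c = malloc(8) -> c = 10; heap: [0-8 ALLOC][9-9 ALLOC][10-17 ALLOC][18-29 FREE]
Op 4: b = realloc(b, 2) -> b = 18; heap: [0-8 ALLOC][9-9 FREE][10-17 ALLOC][18-19 ALLOC][20-29 FREE]
Free blocks: [1 10] total_free=11 largest=10 -> 100*(11-10)/11 = 100/11 ≈ 9.091 -> rounds to 9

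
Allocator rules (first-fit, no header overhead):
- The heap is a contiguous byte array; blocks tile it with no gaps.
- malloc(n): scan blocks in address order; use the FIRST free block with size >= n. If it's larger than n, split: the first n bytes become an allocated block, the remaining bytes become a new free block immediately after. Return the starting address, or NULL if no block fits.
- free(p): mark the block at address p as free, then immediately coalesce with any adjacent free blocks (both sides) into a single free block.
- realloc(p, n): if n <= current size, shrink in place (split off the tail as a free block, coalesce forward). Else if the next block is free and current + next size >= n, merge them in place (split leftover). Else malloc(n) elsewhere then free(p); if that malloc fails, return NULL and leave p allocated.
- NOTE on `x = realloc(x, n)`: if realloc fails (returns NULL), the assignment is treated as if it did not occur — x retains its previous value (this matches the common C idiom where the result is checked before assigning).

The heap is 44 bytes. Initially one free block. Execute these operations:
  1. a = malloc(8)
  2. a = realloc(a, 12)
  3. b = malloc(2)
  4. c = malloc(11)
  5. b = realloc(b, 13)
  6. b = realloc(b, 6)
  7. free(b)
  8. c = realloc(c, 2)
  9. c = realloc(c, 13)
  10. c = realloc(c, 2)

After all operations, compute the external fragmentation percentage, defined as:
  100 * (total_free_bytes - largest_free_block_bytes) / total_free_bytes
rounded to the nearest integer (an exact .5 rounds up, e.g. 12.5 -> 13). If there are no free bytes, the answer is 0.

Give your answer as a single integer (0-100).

Answer: 7

Derivation:
Op 1: a = malloc(8) -> a = 0; heap: [0-7 ALLOC][8-43 FREE]
Op 2: a = realloc(a, 12) -> a = 0; heap: [0-11 ALLOC][12-43 FREE]
Op 3: b = malloc(2) -> b = 12; heap: [0-11 ALLOC][12-13 ALLOC][14-43 FREE]
Op 4: c = malloc(11) -> c = 14; heap: [0-11 ALLOC][12-13 ALLOC][14-24 ALLOC][25-43 FREE]
Op 5: b = realloc(b, 13) -> b = 25; heap: [0-11 ALLOC][12-13 FREE][14-24 ALLOC][25-37 ALLOC][38-43 FREE]
Op 6: b = realloc(b, 6) -> b = 25; heap: [0-11 ALLOC][12-13 FREE][14-24 ALLOC][25-30 ALLOC][31-43 FREE]
Op 7: free(b) -> (freed b); heap: [0-11 ALLOC][12-13 FREE][14-24 ALLOC][25-43 FREE]
Op 8: c = realloc(c, 2) -> c = 14; heap: [0-11 ALLOC][12-13 FREE][14-15 ALLOC][16-43 FREE]
Op 9: c = realloc(c, 13) -> c = 14; heap: [0-11 ALLOC][12-13 FREE][14-26 ALLOC][27-43 FREE]
Op 10: c = realloc(c, 2) -> c = 14; heap: [0-11 ALLOC][12-13 FREE][14-15 ALLOC][16-43 FREE]
Free blocks: [2 28] total_free=30 largest=28 -> 100*(30-28)/30 = 200/30 ≈ 6.667 -> rounds to 7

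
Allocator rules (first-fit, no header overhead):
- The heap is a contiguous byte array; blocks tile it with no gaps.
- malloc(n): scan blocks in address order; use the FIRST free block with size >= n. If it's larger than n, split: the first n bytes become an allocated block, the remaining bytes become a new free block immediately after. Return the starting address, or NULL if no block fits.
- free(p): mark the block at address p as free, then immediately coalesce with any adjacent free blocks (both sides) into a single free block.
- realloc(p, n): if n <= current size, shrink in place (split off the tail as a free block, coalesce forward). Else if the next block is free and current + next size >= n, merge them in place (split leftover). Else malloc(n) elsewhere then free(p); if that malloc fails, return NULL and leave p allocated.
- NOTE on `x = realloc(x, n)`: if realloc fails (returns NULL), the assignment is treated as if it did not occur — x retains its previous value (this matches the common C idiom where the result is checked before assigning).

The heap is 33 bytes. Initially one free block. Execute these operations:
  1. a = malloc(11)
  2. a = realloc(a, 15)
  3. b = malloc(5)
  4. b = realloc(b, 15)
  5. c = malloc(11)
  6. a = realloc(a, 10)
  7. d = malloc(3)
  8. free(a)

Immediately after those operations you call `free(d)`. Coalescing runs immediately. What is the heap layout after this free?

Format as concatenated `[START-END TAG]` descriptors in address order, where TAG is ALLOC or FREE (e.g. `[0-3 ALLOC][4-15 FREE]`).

Answer: [0-14 FREE][15-29 ALLOC][30-32 FREE]

Derivation:
Op 1: a = malloc(11) -> a = 0; heap: [0-10 ALLOC][11-32 FREE]
Op 2: a = realloc(a, 15) -> a = 0; heap: [0-14 ALLOC][15-32 FREE]
Op 3: b = malloc(5) -> b = 15; heap: [0-14 ALLOC][15-19 ALLOC][20-32 FREE]
Op 4: b = realloc(b, 15) -> b = 15; heap: [0-14 ALLOC][15-29 ALLOC][30-32 FREE]
Op 5: c = malloc(11) -> c = NULL; heap: [0-14 ALLOC][15-29 ALLOC][30-32 FREE]
Op 6: a = realloc(a, 10) -> a = 0; heap: [0-9 ALLOC][10-14 FREE][15-29 ALLOC][30-32 FREE]
Op 7: d = malloc(3) -> d = 10; heap: [0-9 ALLOC][10-12 ALLOC][13-14 FREE][15-29 ALLOC][30-32 FREE]
Op 8: free(a) -> (freed a); heap: [0-9 FREE][10-12 ALLOC][13-14 FREE][15-29 ALLOC][30-32 FREE]
free(d): d = 10 -> block [10-12 ALLOC]; mark free, coalesce with adjacent free neighbors -> [0-14 FREE][15-29 ALLOC][30-32 FREE]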